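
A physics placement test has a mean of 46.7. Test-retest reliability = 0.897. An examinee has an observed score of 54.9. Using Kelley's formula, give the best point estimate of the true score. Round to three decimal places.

Regress the observed score toward the mean by the unreliability: T̂ = 0.897·54.9 + 0.103·46.7 = 49.2453 + 4.8101 = 54.0554.

54.055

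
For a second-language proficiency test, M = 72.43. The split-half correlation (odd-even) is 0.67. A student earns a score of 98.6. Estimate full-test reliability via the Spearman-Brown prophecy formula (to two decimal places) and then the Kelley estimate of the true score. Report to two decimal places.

93.37

Spearman-Brown: ρ = 2r/(1 + r) = 2(0.67)/(1 + 0.67) = 1.340/1.67 = 0.8024 → 0.80
Kelley's formula gives T̂ = 0.80·98.6 + 0.20·72.43 = 78.880 + 14.4860 = 93.366.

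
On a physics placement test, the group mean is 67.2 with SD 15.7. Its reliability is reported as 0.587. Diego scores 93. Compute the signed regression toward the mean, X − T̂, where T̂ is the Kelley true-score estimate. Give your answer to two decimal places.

10.66

T̂ = 0.587(93) + 0.413(67.2) = 54.591 + 27.7536 = 82.3446 → 82.345
X − T̂ = 93 − 82.345 = 10.655 → 10.66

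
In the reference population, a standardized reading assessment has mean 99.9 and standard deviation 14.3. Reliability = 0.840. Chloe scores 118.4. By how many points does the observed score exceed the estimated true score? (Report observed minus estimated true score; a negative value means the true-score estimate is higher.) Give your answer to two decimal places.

2.96

T̂ = ρX + (1 − ρ)μ
  = 0.840 × 118.4 + 0.160 × 99.9
  = 99.4560 + 15.9840
  = 115.4400
  ≈ 115.440
X − T̂ = 118.4 − 115.440 = 2.960 → 2.96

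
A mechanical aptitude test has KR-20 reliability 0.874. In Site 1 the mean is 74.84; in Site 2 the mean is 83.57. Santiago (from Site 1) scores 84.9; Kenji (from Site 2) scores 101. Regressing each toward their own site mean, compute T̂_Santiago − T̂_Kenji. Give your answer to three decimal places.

-15.171

T̂_Santiago = 0.874(84.9) + 0.126(74.84) = 83.63244
T̂_Kenji = 0.874(101) + 0.126(83.57) = 98.80382
Difference = 83.63244 − 98.80382 = -15.17138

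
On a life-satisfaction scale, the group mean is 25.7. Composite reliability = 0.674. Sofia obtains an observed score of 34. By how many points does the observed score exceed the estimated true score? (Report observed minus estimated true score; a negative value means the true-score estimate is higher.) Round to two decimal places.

2.71

T̂ = ρX + (1 − ρ)μ
  = 0.674 × 34 + 0.326 × 25.7
  = 22.916 + 8.3782
  = 31.2942
  ≈ 31.294
X − T̂ = 34 − 31.294 = 2.706 → 2.71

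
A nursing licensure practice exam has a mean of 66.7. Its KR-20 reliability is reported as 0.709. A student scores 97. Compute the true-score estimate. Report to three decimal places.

88.183

T̂ = ρX + (1 − ρ)μ
  = 0.709 × 97 + 0.291 × 66.7
  = 68.773 + 19.4097
  = 88.1827
  ≈ 88.183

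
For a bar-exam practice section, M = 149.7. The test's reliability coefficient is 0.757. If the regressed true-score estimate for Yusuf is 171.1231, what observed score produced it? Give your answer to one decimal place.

T̂ = ρX + (1 − ρ)μ  ⇒  X = (T̂ − (1 − ρ)μ) / ρ
X = (171.1231 − 0.243 × 149.7) / 0.757 = (171.1231 − 36.3771) / 0.757 = 134.7460 / 0.757 = 178.000

178.0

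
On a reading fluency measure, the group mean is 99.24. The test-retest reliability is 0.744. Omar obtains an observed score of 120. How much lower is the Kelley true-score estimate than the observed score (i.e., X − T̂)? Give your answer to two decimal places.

5.31

T̂ = 0.744(120) + 0.256(99.24) = 89.280 + 25.40544 = 114.6854 → 114.685
X − T̂ = 120 − 114.685 = 5.315 → 5.31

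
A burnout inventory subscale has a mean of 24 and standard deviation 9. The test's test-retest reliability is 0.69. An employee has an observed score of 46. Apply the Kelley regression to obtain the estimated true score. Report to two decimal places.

T̂ = ρX + (1 − ρ)μ
  = 0.69 × 46 + 0.31 × 24
  = 31.74 + 7.44
  = 39.180
  ≈ 39.18

39.18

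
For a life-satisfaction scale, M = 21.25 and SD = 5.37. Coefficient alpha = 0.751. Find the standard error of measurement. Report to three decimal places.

SEM = SD · √(1 − ρ) = 5.37 × √0.249 = 5.37 × 0.4990 = 2.6796

2.680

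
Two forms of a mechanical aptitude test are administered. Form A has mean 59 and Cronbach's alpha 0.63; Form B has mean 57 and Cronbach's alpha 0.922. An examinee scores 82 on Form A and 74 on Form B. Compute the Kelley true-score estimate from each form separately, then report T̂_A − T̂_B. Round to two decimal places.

T̂_A = 0.63(82) + 0.37(59) = 73.4900
T̂_B = 0.922(74) + 0.078(57) = 72.6740
T̂_A − T̂_B = 0.8160

0.82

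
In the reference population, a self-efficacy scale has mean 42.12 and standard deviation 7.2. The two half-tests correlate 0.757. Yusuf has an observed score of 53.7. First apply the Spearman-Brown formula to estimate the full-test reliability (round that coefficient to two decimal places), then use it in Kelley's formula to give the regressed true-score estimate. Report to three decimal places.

52.079

Spearman-Brown: ρ = 2r/(1 + r) = 2(0.757)/(1 + 0.757) = 1.5140/1.757 = 0.8617 → 0.86
Regress the observed score toward the mean by the unreliability: T̂ = 0.86·53.7 + 0.14·42.12 = 46.182 + 5.8968 = 52.0788.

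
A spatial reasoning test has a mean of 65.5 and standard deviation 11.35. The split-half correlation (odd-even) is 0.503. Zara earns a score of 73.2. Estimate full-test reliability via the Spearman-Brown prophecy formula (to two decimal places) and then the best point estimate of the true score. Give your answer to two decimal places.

Spearman-Brown: ρ = 2r/(1 + r) = 2(0.503)/(1 + 0.503) = 1.0060/1.503 = 0.6693 → 0.67
T̂ = 0.67(73.2) + 0.33(65.5) = 49.044 + 21.615 = 70.659 → 70.66

70.66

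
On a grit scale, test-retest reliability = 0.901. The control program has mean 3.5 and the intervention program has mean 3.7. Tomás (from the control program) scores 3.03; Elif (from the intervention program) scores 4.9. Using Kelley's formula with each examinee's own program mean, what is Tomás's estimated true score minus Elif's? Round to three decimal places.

T̂_Tomás = 0.901(3.03) + 0.099(3.5) = 3.07653
T̂_Elif = 0.901(4.9) + 0.099(3.7) = 4.78120
Difference = 3.07653 − 4.78120 = -1.70467

-1.705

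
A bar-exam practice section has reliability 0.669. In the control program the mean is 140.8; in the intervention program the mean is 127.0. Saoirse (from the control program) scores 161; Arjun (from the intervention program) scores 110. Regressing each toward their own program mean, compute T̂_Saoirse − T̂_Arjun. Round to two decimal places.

T̂_Saoirse = 0.669(161) + 0.331(140.8) = 154.3138
T̂_Arjun = 0.669(110) + 0.331(127.0) = 115.6270
Difference = 154.3138 − 115.6270 = 38.6868

38.69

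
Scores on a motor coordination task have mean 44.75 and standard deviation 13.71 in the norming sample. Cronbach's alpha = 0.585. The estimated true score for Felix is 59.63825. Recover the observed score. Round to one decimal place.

70.2

T̂ = ρX + (1 − ρ)μ  ⇒  X = (T̂ − (1 − ρ)μ) / ρ
X = (59.63825 − 0.415 × 44.75) / 0.585 = (59.63825 − 18.57125) / 0.585 = 41.06700 / 0.585 = 70.200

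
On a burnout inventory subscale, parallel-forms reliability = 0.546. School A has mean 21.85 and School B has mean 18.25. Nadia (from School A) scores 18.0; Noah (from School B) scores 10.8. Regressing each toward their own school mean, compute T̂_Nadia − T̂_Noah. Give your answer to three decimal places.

5.566

T̂_Nadia = 0.546(18.0) + 0.454(21.85) = 19.74790
T̂_Noah = 0.546(10.8) + 0.454(18.25) = 14.18230
Difference = 19.74790 − 14.18230 = 5.56560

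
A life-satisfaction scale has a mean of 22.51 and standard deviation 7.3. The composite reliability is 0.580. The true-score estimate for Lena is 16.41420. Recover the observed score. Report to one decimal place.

T̂ = ρX + (1 − ρ)μ  ⇒  X = (T̂ − (1 − ρ)μ) / ρ
X = (16.41420 − 0.420 × 22.51) / 0.580 = (16.41420 − 9.45420) / 0.580 = 6.96000 / 0.580 = 12.000

12.0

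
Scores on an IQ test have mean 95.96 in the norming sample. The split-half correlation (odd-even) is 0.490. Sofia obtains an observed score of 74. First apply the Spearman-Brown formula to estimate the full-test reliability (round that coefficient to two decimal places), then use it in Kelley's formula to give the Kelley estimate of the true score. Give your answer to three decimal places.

Spearman-Brown: ρ = 2r/(1 + r) = 2(0.490)/(1 + 0.490) = 0.9800/1.490 = 0.6577 → 0.66
T̂ = ρX + (1 − ρ)μ
  = 0.66 × 74 + 0.34 × 95.96
  = 48.84 + 32.6264
  = 81.4664
  ≈ 81.466

81.466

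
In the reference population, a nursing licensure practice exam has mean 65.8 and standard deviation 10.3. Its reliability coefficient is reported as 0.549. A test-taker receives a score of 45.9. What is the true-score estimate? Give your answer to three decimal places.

54.875

Regress the observed score toward the mean by the unreliability: T̂ = 0.549·45.9 + 0.451·65.8 = 25.1991 + 29.6758 = 54.8749.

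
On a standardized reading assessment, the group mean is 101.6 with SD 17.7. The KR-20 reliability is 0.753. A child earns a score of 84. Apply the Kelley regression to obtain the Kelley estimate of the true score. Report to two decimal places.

88.35

Regress the observed score toward the mean by the unreliability: T̂ = 0.753·84 + 0.247·101.6 = 63.252 + 25.0952 = 88.347.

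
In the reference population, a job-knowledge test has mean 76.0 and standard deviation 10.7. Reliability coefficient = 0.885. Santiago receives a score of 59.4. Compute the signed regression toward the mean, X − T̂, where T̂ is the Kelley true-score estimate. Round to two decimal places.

-1.91

Weight the observed score by reliability and the mean by (1 − reliability): T̂ = 0.885·59.4 + 0.115·76.0 = 52.5690 + 8.7400 = 61.3090.
X − T̂ = 59.4 − 61.309 = -1.909 → -1.91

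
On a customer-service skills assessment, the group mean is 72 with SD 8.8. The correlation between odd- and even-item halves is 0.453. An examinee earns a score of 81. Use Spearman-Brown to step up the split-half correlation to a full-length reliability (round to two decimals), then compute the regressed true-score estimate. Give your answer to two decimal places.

77.58

Spearman-Brown: ρ = 2r/(1 + r) = 2(0.453)/(1 + 0.453) = 0.9060/1.453 = 0.6235 → 0.62
T̂ = 0.62(81) + 0.38(72) = 50.22 + 27.36 = 77.580 → 77.58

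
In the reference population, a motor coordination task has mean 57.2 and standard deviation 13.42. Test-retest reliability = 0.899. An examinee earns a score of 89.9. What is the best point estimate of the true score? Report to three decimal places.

Regress the observed score toward the mean by the unreliability: T̂ = 0.899·89.9 + 0.101·57.2 = 80.8201 + 5.7772 = 86.5973.

86.597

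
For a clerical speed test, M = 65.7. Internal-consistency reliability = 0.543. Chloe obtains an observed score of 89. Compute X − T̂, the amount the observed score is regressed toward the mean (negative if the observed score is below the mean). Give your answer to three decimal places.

T̂ = 0.543(89) + 0.457(65.7) = 48.327 + 30.0249 = 78.35190 → 78.3519
X − T̂ = 89 − 78.3519 = 10.6481 → 10.648

10.648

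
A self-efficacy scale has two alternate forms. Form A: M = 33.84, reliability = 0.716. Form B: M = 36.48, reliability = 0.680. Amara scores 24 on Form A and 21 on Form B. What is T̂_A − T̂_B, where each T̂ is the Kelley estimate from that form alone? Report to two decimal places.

T̂_A = 0.716(24) + 0.284(33.84) = 26.7946
T̂_B = 0.680(21) + 0.320(36.48) = 25.9536
T̂_A − T̂_B = 0.8410

0.84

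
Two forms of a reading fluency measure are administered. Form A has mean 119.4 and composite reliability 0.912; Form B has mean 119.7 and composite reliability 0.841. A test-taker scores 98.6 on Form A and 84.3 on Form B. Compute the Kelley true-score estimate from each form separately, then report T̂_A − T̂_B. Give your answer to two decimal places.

10.50

T̂_A = 0.912(98.6) + 0.088(119.4) = 100.4304
T̂_B = 0.841(84.3) + 0.159(119.7) = 89.9286
T̂_A − T̂_B = 10.5018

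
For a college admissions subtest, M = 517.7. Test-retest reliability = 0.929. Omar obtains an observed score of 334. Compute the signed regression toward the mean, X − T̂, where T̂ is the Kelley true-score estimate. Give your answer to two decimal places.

-13.04

Kelley's formula gives T̂ = 0.929·334 + 0.071·517.7 = 310.286 + 36.7567 = 347.0427.
X − T̂ = 334 − 347.043 = -13.043 → -13.04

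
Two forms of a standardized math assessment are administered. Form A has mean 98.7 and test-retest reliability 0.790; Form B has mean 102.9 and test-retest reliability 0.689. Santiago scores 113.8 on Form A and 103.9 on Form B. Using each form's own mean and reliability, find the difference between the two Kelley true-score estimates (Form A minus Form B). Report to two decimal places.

T̂_A = 0.790(113.8) + 0.210(98.7) = 110.6290
T̂_B = 0.689(103.9) + 0.311(102.9) = 103.5890
T̂_A − T̂_B = 7.0400

7.04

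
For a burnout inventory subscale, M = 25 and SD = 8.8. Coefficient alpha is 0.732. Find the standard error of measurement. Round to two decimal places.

4.56

SEM = SD · √(1 − ρ) = 8.8 × √0.268 = 8.8 × 0.5177 = 4.556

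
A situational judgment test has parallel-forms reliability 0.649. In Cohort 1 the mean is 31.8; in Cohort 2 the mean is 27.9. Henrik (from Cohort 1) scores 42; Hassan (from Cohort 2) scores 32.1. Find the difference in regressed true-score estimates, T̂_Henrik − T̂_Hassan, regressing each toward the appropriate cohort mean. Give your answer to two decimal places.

7.79

T̂_Henrik = 0.649(42) + 0.351(31.8) = 38.4198
T̂_Hassan = 0.649(32.1) + 0.351(27.9) = 30.6258
Difference = 38.4198 − 30.6258 = 7.7940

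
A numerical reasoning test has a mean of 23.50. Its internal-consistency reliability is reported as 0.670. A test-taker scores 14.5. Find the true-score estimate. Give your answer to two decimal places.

Regress the observed score toward the mean by the unreliability: T̂ = 0.670·14.5 + 0.330·23.50 = 9.7150 + 7.75500 = 17.470.

17.47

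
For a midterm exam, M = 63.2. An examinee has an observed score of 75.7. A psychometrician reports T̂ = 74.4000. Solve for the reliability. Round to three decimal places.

0.896

T̂ = ρX + (1 − ρ)μ  ⇒  T̂ − μ = ρ(X − μ)
ρ = (T̂ − μ)/(X − μ) = (74.4000 − 63.2) / (75.7 − 63.2) = 11.2000 / 12.5 = 0.89600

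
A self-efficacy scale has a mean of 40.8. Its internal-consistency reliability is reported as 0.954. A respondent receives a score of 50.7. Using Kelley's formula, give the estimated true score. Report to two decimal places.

50.24

T̂ = 0.954(50.7) + 0.046(40.8) = 48.3678 + 1.8768 = 50.245 → 50.24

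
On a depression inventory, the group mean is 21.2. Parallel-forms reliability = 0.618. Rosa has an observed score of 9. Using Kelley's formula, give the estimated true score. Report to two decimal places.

13.66

T̂ = ρX + (1 − ρ)μ
  = 0.618 × 9 + 0.382 × 21.2
  = 5.562 + 8.0984
  = 13.660
  ≈ 13.66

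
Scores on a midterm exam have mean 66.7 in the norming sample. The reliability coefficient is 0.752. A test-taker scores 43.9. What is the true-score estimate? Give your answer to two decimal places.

49.55

Weight the observed score by reliability and the mean by (1 − reliability): T̂ = 0.752·43.9 + 0.248·66.7 = 33.0128 + 16.5416 = 49.554.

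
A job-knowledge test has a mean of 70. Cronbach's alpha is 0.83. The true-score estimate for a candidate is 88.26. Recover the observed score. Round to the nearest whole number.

T̂ = ρX + (1 − ρ)μ  ⇒  X = (T̂ − (1 − ρ)μ) / ρ
X = (88.26 − 0.17 × 70) / 0.83 = (88.26 − 11.90) / 0.83 = 76.36 / 0.83 = 92.00

92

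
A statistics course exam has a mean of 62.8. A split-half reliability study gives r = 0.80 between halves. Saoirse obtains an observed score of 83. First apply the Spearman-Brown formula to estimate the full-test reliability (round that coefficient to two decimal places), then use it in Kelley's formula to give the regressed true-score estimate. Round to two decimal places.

Spearman-Brown: ρ = 2r/(1 + r) = 2(0.80)/(1 + 0.80) = 1.600/1.80 = 0.8889 → 0.89
T̂ = 0.89(83) + 0.11(62.8) = 73.87 + 6.908 = 80.778 → 80.78

80.78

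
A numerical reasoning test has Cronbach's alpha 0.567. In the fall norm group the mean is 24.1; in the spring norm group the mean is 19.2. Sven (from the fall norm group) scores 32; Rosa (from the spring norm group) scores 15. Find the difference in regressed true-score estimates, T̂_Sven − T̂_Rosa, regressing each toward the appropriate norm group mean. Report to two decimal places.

T̂_Sven = 0.567(32) + 0.433(24.1) = 28.5793
T̂_Rosa = 0.567(15) + 0.433(19.2) = 16.8186
Difference = 28.5793 − 16.8186 = 11.7607

11.76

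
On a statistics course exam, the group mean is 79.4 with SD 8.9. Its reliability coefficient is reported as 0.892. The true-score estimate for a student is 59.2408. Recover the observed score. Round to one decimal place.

T̂ = ρX + (1 − ρ)μ  ⇒  X = (T̂ − (1 − ρ)μ) / ρ
X = (59.2408 − 0.108 × 79.4) / 0.892 = (59.2408 − 8.5752) / 0.892 = 50.6656 / 0.892 = 56.800

56.8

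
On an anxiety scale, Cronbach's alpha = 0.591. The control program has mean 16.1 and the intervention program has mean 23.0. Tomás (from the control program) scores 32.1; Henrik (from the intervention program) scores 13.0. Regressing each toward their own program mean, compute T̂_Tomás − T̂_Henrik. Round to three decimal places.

T̂_Tomás = 0.591(32.1) + 0.409(16.1) = 25.55600
T̂_Henrik = 0.591(13.0) + 0.409(23.0) = 17.09000
Difference = 25.55600 − 17.09000 = 8.46600

8.466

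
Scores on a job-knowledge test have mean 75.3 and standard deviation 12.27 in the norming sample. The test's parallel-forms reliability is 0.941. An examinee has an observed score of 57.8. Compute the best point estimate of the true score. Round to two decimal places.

58.83

T̂ = ρX + (1 − ρ)μ
  = 0.941 × 57.8 + 0.059 × 75.3
  = 54.3898 + 4.4427
  = 58.832
  ≈ 58.83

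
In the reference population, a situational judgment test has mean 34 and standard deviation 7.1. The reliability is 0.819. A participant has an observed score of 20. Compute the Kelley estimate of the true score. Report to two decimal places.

T̂ = 0.819(20) + 0.181(34) = 16.380 + 6.154 = 22.534 → 22.53

22.53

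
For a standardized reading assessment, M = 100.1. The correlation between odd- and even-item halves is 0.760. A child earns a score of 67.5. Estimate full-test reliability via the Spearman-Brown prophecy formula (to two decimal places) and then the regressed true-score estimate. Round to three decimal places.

72.064

Spearman-Brown: ρ = 2r/(1 + r) = 2(0.760)/(1 + 0.760) = 1.5200/1.760 = 0.8636 → 0.86
Regress the observed score toward the mean by the unreliability: T̂ = 0.86·67.5 + 0.14·100.1 = 58.050 + 14.014 = 72.0640.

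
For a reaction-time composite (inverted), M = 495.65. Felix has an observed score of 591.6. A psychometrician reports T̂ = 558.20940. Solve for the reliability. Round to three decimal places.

T̂ = ρX + (1 − ρ)μ  ⇒  T̂ − μ = ρ(X − μ)
ρ = (T̂ − μ)/(X − μ) = (558.20940 − 495.65) / (591.6 − 495.65) = 62.55940 / 95.95 = 0.65200

0.652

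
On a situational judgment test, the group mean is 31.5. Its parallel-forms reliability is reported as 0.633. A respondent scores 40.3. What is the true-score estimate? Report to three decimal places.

Regress the observed score toward the mean by the unreliability: T̂ = 0.633·40.3 + 0.367·31.5 = 25.5099 + 11.5605 = 37.0704.

37.070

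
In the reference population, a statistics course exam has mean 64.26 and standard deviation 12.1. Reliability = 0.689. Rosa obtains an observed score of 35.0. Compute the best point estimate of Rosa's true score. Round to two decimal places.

44.10

Regress the observed score toward the mean by the unreliability: T̂ = 0.689·35.0 + 0.311·64.26 = 24.1150 + 19.98486 = 44.100.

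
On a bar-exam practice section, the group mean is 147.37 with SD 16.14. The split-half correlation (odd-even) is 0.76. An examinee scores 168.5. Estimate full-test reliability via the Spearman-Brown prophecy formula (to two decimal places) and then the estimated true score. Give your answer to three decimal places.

Spearman-Brown: ρ = 2r/(1 + r) = 2(0.76)/(1 + 0.76) = 1.520/1.76 = 0.8636 → 0.86
T̂ = 0.86(168.5) + 0.14(147.37) = 144.910 + 20.6318 = 165.5418 → 165.542

165.542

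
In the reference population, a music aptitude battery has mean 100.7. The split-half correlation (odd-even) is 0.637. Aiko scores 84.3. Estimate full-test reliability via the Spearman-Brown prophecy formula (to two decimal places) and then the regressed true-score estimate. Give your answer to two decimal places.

Spearman-Brown: ρ = 2r/(1 + r) = 2(0.637)/(1 + 0.637) = 1.2740/1.637 = 0.7783 → 0.78
T̂ = ρX + (1 − ρ)μ
  = 0.78 × 84.3 + 0.22 × 100.7
  = 65.754 + 22.154
  = 87.908
  ≈ 87.91

87.91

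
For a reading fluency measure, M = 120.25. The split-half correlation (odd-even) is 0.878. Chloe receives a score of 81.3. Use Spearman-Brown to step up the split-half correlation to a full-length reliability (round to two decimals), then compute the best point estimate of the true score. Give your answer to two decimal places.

Spearman-Brown: ρ = 2r/(1 + r) = 2(0.878)/(1 + 0.878) = 1.7560/1.878 = 0.9350 → 0.94
T̂ = ρX + (1 − ρ)μ
  = 0.94 × 81.3 + 0.06 × 120.25
  = 76.422 + 7.2150
  = 83.637
  ≈ 83.64

83.64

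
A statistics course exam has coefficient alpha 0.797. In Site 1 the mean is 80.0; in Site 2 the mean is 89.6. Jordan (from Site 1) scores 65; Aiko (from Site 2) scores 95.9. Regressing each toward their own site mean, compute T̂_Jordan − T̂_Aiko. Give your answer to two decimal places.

T̂_Jordan = 0.797(65) + 0.203(80.0) = 68.0450
T̂_Aiko = 0.797(95.9) + 0.203(89.6) = 94.6211
Difference = 68.0450 − 94.6211 = -26.5761

-26.58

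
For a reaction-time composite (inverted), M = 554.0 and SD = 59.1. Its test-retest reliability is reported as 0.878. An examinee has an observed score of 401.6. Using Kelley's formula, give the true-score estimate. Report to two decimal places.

420.19

T̂ = ρX + (1 − ρ)μ
  = 0.878 × 401.6 + 0.122 × 554.0
  = 352.6048 + 67.5880
  = 420.193
  ≈ 420.19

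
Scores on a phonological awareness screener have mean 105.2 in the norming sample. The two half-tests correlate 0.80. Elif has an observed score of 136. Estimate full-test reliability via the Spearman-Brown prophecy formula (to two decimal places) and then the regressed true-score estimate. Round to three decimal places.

Spearman-Brown: ρ = 2r/(1 + r) = 2(0.80)/(1 + 0.80) = 1.600/1.80 = 0.8889 → 0.89
T̂ = ρX + (1 − ρ)μ
  = 0.89 × 136 + 0.11 × 105.2
  = 121.04 + 11.572
  = 132.6120
  ≈ 132.612

132.612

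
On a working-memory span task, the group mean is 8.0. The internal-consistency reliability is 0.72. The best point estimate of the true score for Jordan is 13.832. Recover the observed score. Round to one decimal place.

16.1

T̂ = ρX + (1 − ρ)μ  ⇒  X = (T̂ − (1 − ρ)μ) / ρ
X = (13.832 − 0.28 × 8.0) / 0.72 = (13.832 − 2.240) / 0.72 = 11.592 / 0.72 = 16.100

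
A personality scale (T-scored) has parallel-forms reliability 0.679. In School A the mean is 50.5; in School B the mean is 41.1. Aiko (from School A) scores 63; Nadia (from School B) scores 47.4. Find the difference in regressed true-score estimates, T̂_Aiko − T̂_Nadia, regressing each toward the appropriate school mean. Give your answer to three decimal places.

T̂_Aiko = 0.679(63) + 0.321(50.5) = 58.98750
T̂_Nadia = 0.679(47.4) + 0.321(41.1) = 45.37770
Difference = 58.98750 − 45.37770 = 13.60980

13.610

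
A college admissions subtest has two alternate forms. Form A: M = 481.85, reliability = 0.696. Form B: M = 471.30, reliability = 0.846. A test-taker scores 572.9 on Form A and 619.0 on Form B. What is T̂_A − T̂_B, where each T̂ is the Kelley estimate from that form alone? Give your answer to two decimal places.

-51.03

T̂_A = 0.696(572.9) + 0.304(481.85) = 545.2208
T̂_B = 0.846(619.0) + 0.154(471.30) = 596.2542
T̂_A − T̂_B = -51.0334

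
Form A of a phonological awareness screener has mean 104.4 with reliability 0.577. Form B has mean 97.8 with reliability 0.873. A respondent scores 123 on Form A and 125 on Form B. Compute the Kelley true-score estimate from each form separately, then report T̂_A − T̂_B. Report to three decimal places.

-6.413

T̂_A = 0.577(123) + 0.423(104.4) = 115.13220
T̂_B = 0.873(125) + 0.127(97.8) = 121.54560
T̂_A − T̂_B = -6.41340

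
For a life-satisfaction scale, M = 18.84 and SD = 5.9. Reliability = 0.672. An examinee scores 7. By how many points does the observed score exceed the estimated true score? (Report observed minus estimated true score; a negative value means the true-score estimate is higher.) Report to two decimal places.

-3.88

Kelley's formula gives T̂ = 0.672·7 + 0.328·18.84 = 4.704 + 6.17952 = 10.8835.
X − T̂ = 7 − 10.884 = -3.884 → -3.88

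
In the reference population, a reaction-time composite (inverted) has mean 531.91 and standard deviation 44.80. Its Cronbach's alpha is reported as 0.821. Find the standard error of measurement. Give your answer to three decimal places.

SEM = SD · √(1 − ρ) = 44.80 × √0.179 = 44.80 × 0.4231 = 18.9542

18.954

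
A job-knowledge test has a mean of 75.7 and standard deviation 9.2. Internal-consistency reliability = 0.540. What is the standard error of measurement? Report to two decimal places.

6.24

SEM = SD · √(1 − ρ) = 9.2 × √0.460 = 9.2 × 0.6782 = 6.240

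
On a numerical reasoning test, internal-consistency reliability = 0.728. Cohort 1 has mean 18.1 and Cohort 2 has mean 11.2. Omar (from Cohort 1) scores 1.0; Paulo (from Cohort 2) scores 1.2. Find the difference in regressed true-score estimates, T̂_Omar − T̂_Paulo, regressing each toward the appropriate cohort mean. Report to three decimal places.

1.731

T̂_Omar = 0.728(1.0) + 0.272(18.1) = 5.65120
T̂_Paulo = 0.728(1.2) + 0.272(11.2) = 3.92000
Difference = 5.65120 − 3.92000 = 1.73120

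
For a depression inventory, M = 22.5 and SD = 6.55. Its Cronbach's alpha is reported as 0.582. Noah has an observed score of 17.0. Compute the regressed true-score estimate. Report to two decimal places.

T̂ = ρX + (1 − ρ)μ
  = 0.582 × 17.0 + 0.418 × 22.5
  = 9.8940 + 9.4050
  = 19.299
  ≈ 19.30

19.30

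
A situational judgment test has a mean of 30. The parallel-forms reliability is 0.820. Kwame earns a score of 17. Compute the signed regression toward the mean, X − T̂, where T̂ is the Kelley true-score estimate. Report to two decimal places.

T̂ = ρX + (1 − ρ)μ
  = 0.820 × 17 + 0.180 × 30
  = 13.940 + 5.400
  = 19.3400
  ≈ 19.340
X − T̂ = 17 − 19.340 = -2.340 → -2.34

-2.34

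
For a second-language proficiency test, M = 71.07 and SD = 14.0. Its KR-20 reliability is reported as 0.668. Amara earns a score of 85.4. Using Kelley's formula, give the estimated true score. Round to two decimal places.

T̂ = 0.668(85.4) + 0.332(71.07) = 57.0472 + 23.59524 = 80.642 → 80.64

80.64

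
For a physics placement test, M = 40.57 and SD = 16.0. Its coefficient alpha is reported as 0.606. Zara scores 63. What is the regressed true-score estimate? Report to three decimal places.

Regress the observed score toward the mean by the unreliability: T̂ = 0.606·63 + 0.394·40.57 = 38.178 + 15.98458 = 54.1626.

54.163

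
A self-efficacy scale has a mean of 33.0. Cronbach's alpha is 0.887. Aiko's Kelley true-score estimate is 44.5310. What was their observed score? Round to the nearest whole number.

46

T̂ = ρX + (1 − ρ)μ  ⇒  X = (T̂ − (1 − ρ)μ) / ρ
X = (44.5310 − 0.113 × 33.0) / 0.887 = (44.5310 − 3.7290) / 0.887 = 40.8020 / 0.887 = 46.00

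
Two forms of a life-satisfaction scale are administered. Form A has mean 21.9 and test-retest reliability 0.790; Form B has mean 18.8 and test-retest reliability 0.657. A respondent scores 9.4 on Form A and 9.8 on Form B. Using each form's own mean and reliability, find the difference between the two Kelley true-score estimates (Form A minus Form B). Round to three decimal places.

-0.862

T̂_A = 0.790(9.4) + 0.210(21.9) = 12.02500
T̂_B = 0.657(9.8) + 0.343(18.8) = 12.88700
T̂_A − T̂_B = -0.86200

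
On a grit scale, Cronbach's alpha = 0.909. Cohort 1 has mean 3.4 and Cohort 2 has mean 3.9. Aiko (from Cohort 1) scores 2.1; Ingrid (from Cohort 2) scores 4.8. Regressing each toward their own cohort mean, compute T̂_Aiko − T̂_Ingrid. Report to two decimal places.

-2.50

T̂_Aiko = 0.909(2.1) + 0.091(3.4) = 2.2183
T̂_Ingrid = 0.909(4.8) + 0.091(3.9) = 4.7181
Difference = 2.2183 − 4.7181 = -2.4998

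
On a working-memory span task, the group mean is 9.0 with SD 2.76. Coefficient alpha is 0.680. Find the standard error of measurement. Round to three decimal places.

SEM = SD · √(1 − ρ) = 2.76 × √0.320 = 2.76 × 0.5657 = 1.5613

1.561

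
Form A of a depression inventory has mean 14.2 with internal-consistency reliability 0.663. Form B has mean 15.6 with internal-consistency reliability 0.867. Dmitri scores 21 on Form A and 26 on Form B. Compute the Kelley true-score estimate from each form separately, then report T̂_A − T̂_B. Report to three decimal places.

-5.908

T̂_A = 0.663(21) + 0.337(14.2) = 18.70840
T̂_B = 0.867(26) + 0.133(15.6) = 24.61680
T̂_A − T̂_B = -5.90840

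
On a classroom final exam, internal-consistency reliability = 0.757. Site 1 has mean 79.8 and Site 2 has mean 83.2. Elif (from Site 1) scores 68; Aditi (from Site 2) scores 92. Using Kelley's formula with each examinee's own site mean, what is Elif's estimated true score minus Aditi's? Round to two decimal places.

T̂_Elif = 0.757(68) + 0.243(79.8) = 70.8674
T̂_Aditi = 0.757(92) + 0.243(83.2) = 89.8616
Difference = 70.8674 − 89.8616 = -18.9942

-18.99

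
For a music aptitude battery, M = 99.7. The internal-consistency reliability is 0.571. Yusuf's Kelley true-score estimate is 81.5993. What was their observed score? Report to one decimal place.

T̂ = ρX + (1 − ρ)μ  ⇒  X = (T̂ − (1 − ρ)μ) / ρ
X = (81.5993 − 0.429 × 99.7) / 0.571 = (81.5993 − 42.7713) / 0.571 = 38.8280 / 0.571 = 68.000

68.0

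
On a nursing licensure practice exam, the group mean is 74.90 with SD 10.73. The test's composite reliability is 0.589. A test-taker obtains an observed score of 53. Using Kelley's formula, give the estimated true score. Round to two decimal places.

62.00

T̂ = ρX + (1 − ρ)μ
  = 0.589 × 53 + 0.411 × 74.90
  = 31.217 + 30.78390
  = 62.001
  ≈ 62.00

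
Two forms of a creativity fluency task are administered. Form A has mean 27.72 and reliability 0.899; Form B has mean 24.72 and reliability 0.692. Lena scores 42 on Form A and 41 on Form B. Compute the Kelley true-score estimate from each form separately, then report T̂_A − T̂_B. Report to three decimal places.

T̂_A = 0.899(42) + 0.101(27.72) = 40.55772
T̂_B = 0.692(41) + 0.308(24.72) = 35.98576
T̂_A − T̂_B = 4.57196

4.572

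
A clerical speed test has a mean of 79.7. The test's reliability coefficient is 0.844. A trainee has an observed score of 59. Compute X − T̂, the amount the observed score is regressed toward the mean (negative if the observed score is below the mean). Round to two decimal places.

Regress the observed score toward the mean by the unreliability: T̂ = 0.844·59 + 0.156·79.7 = 49.796 + 12.4332 = 62.2292.
X − T̂ = 59 − 62.229 = -3.229 → -3.23

-3.23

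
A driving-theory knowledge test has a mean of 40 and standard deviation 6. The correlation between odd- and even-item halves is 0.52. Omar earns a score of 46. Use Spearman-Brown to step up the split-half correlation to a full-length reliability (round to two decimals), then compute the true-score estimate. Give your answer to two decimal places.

Spearman-Brown: ρ = 2r/(1 + r) = 2(0.52)/(1 + 0.52) = 1.040/1.52 = 0.6842 → 0.68
Weight the observed score by reliability and the mean by (1 − reliability): T̂ = 0.68·46 + 0.32·40 = 31.28 + 12.80 = 44.080.

44.08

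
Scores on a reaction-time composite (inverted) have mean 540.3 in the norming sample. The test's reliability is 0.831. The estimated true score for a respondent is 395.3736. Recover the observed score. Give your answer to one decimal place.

365.9

T̂ = ρX + (1 − ρ)μ  ⇒  X = (T̂ − (1 − ρ)μ) / ρ
X = (395.3736 − 0.169 × 540.3) / 0.831 = (395.3736 − 91.3107) / 0.831 = 304.0629 / 0.831 = 365.900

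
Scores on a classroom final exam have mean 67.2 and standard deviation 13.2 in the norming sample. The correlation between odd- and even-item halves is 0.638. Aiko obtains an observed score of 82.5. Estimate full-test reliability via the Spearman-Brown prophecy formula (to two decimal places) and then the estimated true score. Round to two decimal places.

79.13

Spearman-Brown: ρ = 2r/(1 + r) = 2(0.638)/(1 + 0.638) = 1.2760/1.638 = 0.7790 → 0.78
T̂ = ρX + (1 − ρ)μ
  = 0.78 × 82.5 + 0.22 × 67.2
  = 64.350 + 14.784
  = 79.134
  ≈ 79.13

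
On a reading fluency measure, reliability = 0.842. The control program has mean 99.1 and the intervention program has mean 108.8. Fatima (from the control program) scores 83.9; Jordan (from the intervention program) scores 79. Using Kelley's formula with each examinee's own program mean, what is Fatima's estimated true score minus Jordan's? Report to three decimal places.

T̂_Fatima = 0.842(83.9) + 0.158(99.1) = 86.30160
T̂_Jordan = 0.842(79) + 0.158(108.8) = 83.70840
Difference = 86.30160 − 83.70840 = 2.59320

2.593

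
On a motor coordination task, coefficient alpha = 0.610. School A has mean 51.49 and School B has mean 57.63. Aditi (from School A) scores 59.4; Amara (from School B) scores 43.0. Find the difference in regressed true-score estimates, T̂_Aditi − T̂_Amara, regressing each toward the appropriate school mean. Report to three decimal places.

7.609

T̂_Aditi = 0.610(59.4) + 0.390(51.49) = 56.31510
T̂_Amara = 0.610(43.0) + 0.390(57.63) = 48.70570
Difference = 56.31510 − 48.70570 = 7.60940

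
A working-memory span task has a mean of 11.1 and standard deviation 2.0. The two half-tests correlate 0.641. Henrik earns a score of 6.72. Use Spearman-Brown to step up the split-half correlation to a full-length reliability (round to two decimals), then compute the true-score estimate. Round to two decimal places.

7.68

Spearman-Brown: ρ = 2r/(1 + r) = 2(0.641)/(1 + 0.641) = 1.2820/1.641 = 0.7812 → 0.78
T̂ = 0.78(6.72) + 0.22(11.1) = 5.2416 + 2.442 = 7.684 → 7.68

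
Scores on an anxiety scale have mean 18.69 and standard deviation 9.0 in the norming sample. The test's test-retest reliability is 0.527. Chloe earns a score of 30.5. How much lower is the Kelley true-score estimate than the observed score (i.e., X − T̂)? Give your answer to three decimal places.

5.586

T̂ = ρX + (1 − ρ)μ
  = 0.527 × 30.5 + 0.473 × 18.69
  = 16.0735 + 8.84037
  = 24.91387
  ≈ 24.9139
X − T̂ = 30.5 − 24.9139 = 5.5861 → 5.586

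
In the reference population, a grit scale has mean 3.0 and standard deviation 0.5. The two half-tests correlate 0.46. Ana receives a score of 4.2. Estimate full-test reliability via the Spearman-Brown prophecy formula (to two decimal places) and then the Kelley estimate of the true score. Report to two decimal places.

Spearman-Brown: ρ = 2r/(1 + r) = 2(0.46)/(1 + 0.46) = 0.920/1.46 = 0.6301 → 0.63
Regress the observed score toward the mean by the unreliability: T̂ = 0.63·4.2 + 0.37·3.0 = 2.646 + 1.110 = 3.756.

3.76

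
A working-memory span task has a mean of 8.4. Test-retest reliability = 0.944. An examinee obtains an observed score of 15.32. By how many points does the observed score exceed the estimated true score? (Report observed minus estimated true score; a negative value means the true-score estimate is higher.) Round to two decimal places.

T̂ = 0.944(15.32) + 0.056(8.4) = 14.46208 + 0.4704 = 14.9325 → 14.932
X − T̂ = 15.32 − 14.932 = 0.388 → 0.39

0.39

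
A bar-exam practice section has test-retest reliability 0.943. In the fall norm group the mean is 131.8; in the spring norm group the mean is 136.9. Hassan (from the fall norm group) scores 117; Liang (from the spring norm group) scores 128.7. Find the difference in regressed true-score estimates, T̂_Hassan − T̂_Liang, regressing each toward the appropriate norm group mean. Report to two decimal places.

T̂_Hassan = 0.943(117) + 0.057(131.8) = 117.8436
T̂_Liang = 0.943(128.7) + 0.057(136.9) = 129.1674
Difference = 117.8436 − 129.1674 = -11.3238

-11.32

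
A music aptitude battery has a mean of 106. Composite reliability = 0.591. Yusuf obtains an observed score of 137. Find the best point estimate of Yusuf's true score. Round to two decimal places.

124.32

T̂ = 0.591(137) + 0.409(106) = 80.967 + 43.354 = 124.321 → 124.32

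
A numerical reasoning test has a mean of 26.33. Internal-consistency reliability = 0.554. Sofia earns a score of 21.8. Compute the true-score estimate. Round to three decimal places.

Kelley's formula gives T̂ = 0.554·21.8 + 0.446·26.33 = 12.0772 + 11.74318 = 23.8204.

23.820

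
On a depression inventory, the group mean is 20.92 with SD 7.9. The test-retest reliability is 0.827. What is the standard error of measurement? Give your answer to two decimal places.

SEM = SD · √(1 − ρ) = 7.9 × √0.173 = 7.9 × 0.4159 = 3.286

3.29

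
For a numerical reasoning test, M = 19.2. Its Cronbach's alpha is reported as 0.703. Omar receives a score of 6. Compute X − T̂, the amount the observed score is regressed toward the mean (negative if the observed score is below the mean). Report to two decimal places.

Weight the observed score by reliability and the mean by (1 − reliability): T̂ = 0.703·6 + 0.297·19.2 = 4.218 + 5.7024 = 9.9204.
X − T̂ = 6 − 9.920 = -3.920 → -3.92

-3.92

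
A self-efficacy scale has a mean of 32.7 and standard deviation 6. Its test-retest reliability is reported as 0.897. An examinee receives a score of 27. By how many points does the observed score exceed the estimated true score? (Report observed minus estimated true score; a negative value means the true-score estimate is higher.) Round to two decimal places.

T̂ = 0.897(27) + 0.103(32.7) = 24.219 + 3.3681 = 27.5871 → 27.587
X − T̂ = 27 − 27.587 = -0.587 → -0.59

-0.59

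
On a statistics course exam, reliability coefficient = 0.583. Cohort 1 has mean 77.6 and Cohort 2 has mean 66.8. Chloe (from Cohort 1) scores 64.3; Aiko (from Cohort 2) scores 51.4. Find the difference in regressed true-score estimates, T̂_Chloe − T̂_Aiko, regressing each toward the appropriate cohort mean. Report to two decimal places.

T̂_Chloe = 0.583(64.3) + 0.417(77.6) = 69.8461
T̂_Aiko = 0.583(51.4) + 0.417(66.8) = 57.8218
Difference = 69.8461 − 57.8218 = 12.0243

12.02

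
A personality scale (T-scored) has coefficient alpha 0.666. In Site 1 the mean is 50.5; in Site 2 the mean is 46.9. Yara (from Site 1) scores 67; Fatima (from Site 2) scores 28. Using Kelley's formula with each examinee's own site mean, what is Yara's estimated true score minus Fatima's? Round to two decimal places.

T̂_Yara = 0.666(67) + 0.334(50.5) = 61.4890
T̂_Fatima = 0.666(28) + 0.334(46.9) = 34.3126
Difference = 61.4890 − 34.3126 = 27.1764

27.18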